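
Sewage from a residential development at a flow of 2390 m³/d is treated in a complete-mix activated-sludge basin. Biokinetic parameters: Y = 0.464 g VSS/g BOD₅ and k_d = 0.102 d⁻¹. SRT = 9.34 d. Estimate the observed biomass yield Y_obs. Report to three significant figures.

Observed yield with endogenous decay: Y_obs = Y / (1 + k_d·θ_c) = 0.464 / (1 + 0.102 × 9.34) = 0.464 / 1.953 = 0.2376 g VSS/g BOD₅.

Y_obs ≈ 0.238 g VSS/g BOD₅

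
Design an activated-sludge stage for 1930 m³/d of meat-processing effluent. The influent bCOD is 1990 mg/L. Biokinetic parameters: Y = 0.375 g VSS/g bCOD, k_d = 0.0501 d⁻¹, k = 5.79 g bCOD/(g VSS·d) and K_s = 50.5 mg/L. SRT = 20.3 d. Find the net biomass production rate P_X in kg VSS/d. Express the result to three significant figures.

P_X ≈ 713 kg VSS/d

Effluent substrate depends only on kinetics and SRT: S = K_s(1 + k_d θ_c) / [θ_c(Yk − k_d) − 1] = 50.5 × (1 + 0.0501 × 20.3) / [20.3 × (0.375 × 5.79 − 0.0501) − 1] = 101.9 / 42.06 = 2.422 mg/L.
The observed yield is Y_obs = Y/(1 + k_d·θ_c) = 0.375 / (1 + 0.0501 × 20.3) = 0.375 / 2.017 = 0.1859 g VSS per g bCOD removed.
ΔS = 1990 − 2.42 = 1988 mg/L, so the substrate removal rate is 1930 × 1988/1000 = 3836 kg bCOD/d.
P_X = Y_obs · Q(S₀ − S) = 0.1859 × 3836 = 713.2 kg VSS/d.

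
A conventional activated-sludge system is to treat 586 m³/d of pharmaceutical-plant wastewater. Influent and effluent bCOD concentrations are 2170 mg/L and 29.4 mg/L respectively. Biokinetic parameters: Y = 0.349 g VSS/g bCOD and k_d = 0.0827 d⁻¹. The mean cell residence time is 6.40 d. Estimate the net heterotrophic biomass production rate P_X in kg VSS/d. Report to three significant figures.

Y_obs = Y / (1 + k_d θ_c) = 0.349 / (1 + 0.0827 × 6.40) = 0.349 / 1.529 = 0.2282.
Mass of bCOD removed per day: Q(S₀ − S) = 586 × 2141 g/m³ = 1254 kg/d.
Net biomass production P_X = Y_obs × Q·(S₀ − S) = 0.2282 × 1254 = 286.3 kg VSS/d.

P_X ≈ 286 kg VSS/d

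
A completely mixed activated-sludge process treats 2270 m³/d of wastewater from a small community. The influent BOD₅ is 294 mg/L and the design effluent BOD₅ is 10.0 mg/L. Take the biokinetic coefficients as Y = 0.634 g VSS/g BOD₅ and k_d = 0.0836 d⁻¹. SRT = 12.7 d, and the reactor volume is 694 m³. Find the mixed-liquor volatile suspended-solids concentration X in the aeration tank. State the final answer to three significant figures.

X ≈ 3630 mg/L

From V·X·(1 + k_d·θ_c) = Y·Q·(S₀ − S)·θ_c: X = 0.634 × 2270 × (294 − 10.0) × 12.7 / [694 × (1 + 0.0836 × 12.7)] = 3628 mg/L.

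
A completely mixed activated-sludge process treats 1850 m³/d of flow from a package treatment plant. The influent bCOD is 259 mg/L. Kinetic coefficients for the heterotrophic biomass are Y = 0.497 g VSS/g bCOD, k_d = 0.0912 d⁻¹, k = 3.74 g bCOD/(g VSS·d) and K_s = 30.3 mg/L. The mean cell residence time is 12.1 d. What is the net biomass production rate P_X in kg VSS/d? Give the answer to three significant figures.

For a completely mixed reactor with recycle the Lawrence–McCarty relation gives S = K_s·(1 + k_d·θ_c) / [θ_c·(Y·k − k_d) − 1] = 30.3 × (1 + 0.0912 × 12.1) / [12.1 × (0.497 × 3.74 − 0.0912) − 1] = 63.74 / 20.39 = 3.126 mg/L.
Correct the yield for decay: Y_obs = Y/(1 + k_d θ_c) = 0.497 / (1 + 0.0912 × 12.1) = 0.497 / 2.104 = 0.2363.
Mass of bCOD removed per day: Q(S₀ − S) = 1850 × 255.9 g/m³ = 473.4 kg/d.
So the net sludge growth is P_X = 0.2363 × 473.4 = 111.8 kg VSS/d.

P_X ≈ 112 kg VSS/d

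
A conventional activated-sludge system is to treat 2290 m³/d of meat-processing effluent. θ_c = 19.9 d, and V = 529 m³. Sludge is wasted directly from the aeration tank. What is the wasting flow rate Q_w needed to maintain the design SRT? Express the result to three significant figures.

Q_w ≈ 26.6 m³/d

With mixed-liquor wasting, θ_c = V/Q_w, so Q_w = V/θ_c = 529.0/19.9 = 26.58 m³/d.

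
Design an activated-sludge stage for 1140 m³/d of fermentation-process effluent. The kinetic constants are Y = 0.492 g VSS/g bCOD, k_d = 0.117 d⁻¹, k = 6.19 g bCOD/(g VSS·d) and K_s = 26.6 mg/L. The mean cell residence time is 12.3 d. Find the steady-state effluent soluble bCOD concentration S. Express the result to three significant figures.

For a completely mixed reactor with recycle the Lawrence–McCarty relation gives S = K_s·(1 + k_d·θ_c) / [θ_c·(Y·k − k_d) − 1] = 26.6 × (1 + 0.117 × 12.3) / [12.3 × (0.492 × 6.19 − 0.117) − 1] = 64.88 / 35.02 = 1.853 mg/L.

S ≈ 1.85 mg/L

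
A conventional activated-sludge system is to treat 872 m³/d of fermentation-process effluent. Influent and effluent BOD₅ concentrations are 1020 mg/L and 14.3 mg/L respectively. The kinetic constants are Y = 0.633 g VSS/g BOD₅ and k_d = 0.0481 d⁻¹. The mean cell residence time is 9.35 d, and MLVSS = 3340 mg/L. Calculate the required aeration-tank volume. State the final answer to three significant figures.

Rearranging the biomass balance for a CMAS with decay, V = Y·Q·ΔS·θ_c / [X·(1+k_d θ_c)] = 0.633 × 872 × (1020 − 14.3) × 9.35 / [3340 × (1 + 0.0481 × 9.35)] = 5.19×10^6 / 4842 = 1072 m³.

V ≈ 1070 m³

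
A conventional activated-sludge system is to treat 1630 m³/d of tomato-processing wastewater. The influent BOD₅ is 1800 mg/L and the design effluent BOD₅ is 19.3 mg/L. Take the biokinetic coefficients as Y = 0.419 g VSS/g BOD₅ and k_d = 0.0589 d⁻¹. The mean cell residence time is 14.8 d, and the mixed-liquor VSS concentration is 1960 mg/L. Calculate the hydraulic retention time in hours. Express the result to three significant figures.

τ ≈ 72.2 h

Steady-state biomass mass balance: V·X·(1 + k_d·θ_c) = Y·Q·(S₀ − S)·θ_c, so V = 0.419 × 1630 × (1800 − 19.3) × 14.8 / [1960 × (1 + 0.0589 × 14.8)] = 1.8×10^7 / 3669 = 4906 m³.
Hydraulic retention time τ = V/Q = 4906 / 1630 = 3.010 d = 72.24 h.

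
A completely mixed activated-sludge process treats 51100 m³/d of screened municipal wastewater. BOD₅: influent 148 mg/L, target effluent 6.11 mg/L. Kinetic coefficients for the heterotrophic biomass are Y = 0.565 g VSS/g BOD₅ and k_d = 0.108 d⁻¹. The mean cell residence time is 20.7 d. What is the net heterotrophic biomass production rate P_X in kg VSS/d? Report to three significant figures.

Y_obs = Y / (1 + k_d θ_c) = 0.565 / (1 + 0.108 × 20.7) = 0.565 / 3.236 = 0.1746.
Q·(S₀ − S) = 51100 × (148 − 6.11) × 10⁻³ = 7251 kg/d removed.
P_X = Y_obs · Q(S₀ − S) = 0.1746 × 7251 = 1266 kg VSS/d.

P_X ≈ 1270 kg VSS/d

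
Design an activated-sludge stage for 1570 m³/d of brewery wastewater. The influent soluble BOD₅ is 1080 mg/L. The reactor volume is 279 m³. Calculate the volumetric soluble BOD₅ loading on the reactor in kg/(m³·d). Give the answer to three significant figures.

L_v = Q S₀ / V = 1570 × 1080 × 10⁻³ / 279.0 = 6.077 kg/(m³·d).

L_v ≈ 6.08 kg soluble BOD₅/(m³·d)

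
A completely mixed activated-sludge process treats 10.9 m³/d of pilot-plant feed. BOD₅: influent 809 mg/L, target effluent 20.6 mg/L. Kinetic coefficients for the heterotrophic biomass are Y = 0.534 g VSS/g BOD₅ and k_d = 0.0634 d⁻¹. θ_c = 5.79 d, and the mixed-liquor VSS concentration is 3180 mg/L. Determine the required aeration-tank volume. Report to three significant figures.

V ≈ 6.11 m³

From the SRT design equation V = Y Q (S₀−S) θ_c / [X (1 + k_d θ_c)] = 0.534 × 10.9 × (809 − 20.6) × 5.79 / [3180 × (1 + 0.0634 × 5.79)] = 2.66×10^4 / 4347 = 6.112 m³.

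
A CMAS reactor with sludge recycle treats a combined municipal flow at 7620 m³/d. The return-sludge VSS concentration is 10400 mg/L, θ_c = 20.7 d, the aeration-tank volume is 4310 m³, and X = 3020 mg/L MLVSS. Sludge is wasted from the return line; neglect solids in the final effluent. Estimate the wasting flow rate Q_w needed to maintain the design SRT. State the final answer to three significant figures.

Wasting from the return line (neglecting effluent solids): Q_w = V·X / (θ_c·X_r) = 4310 × 3020 / (20.7 × 10400) = 60.46 m³/d.

Q_w ≈ 60.5 m³/d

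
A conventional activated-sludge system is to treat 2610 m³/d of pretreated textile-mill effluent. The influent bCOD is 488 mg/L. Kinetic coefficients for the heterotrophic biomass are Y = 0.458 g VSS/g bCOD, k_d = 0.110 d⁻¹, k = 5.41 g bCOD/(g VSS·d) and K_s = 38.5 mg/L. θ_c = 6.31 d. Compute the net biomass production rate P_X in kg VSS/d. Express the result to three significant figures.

From the Monod/SRT balance for a CMAS, S = K_s·(1+k_d θ_c)/[θ_c·(Y k − k_d) − 1] = 38.5 × (1 + 0.110 × 6.31) / [6.31 × (0.458 × 5.41 − 0.110) − 1] = 65.22 / 13.94 = 4.679 mg/L.
Y_obs = Y / (1 + k_d θ_c) = 0.458 / (1 + 0.110 × 6.31) = 0.458 / 1.694 = 0.2704.
Mass of bCOD removed per day: Q(S₀ − S) = 2610 × 483.3 g/m³ = 1261 kg/d.
Net biomass production P_X = Y_obs × Q·(S₀ − S) = 0.2704 × 1261 = 341.0 kg VSS/d.

P_X ≈ 341 kg VSS/d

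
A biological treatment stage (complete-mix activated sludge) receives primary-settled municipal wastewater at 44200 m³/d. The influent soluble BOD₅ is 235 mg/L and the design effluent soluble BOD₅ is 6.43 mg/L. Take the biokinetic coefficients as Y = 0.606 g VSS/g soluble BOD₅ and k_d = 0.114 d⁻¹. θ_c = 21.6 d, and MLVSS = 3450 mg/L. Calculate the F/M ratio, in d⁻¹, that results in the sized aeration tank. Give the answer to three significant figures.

Steady-state biomass mass balance: V·X·(1 + k_d·θ_c) = Y·Q·(S₀ − S)·θ_c, so V = 0.606 × 44200 × (235 − 6.43) × 21.6 / [3450 × (1 + 0.114 × 21.6)] = 1.32×10^8 / 11945 = 11071 m³.
F/M = Q·S₀ / (V·X) = 44200 × 235 / (11071 × 3450) = 0.2720 g soluble BOD₅·(g VSS·d)⁻¹.

F/M ≈ 0.272 d⁻¹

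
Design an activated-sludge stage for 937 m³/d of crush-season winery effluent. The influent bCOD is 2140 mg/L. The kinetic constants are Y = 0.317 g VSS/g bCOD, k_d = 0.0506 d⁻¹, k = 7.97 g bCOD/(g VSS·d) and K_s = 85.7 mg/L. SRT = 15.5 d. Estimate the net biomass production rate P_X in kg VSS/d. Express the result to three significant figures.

P_X ≈ 356 kg VSS/d

Effluent substrate depends only on kinetics and SRT: S = K_s(1 + k_d θ_c) / [θ_c(Yk − k_d) − 1] = 85.7 × (1 + 0.0506 × 15.5) / [15.5 × (0.317 × 7.97 − 0.0506) − 1] = 152.9 / 37.38 = 4.091 mg/L.
Observed yield with endogenous decay: Y_obs = Y / (1 + k_d·θ_c) = 0.317 / (1 + 0.0506 × 15.5) = 0.317 / 1.784 = 0.1777 g VSS/g bCOD.
Mass of bCOD removed per day: Q(S₀ − S) = 937 × 2136 g/m³ = 2001 kg/d.
Net biomass production P_X = Y_obs × Q·(S₀ − S) = 0.1777 × 2001 = 355.6 kg VSS/d.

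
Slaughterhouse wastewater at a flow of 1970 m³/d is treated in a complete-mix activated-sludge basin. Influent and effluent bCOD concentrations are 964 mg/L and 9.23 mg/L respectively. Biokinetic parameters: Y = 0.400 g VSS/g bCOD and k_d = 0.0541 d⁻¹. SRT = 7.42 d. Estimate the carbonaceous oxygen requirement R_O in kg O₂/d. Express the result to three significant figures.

R_O ≈ 1120 kg O₂/d

Observed yield with endogenous decay: Y_obs = Y / (1 + k_d·θ_c) = 0.400 / (1 + 0.0541 × 7.42) = 0.400 / 1.401 = 0.2854 g VSS/g bCOD.
Mass of bCOD removed per day: Q(S₀ − S) = 1970 × 954.8 g/m³ = 1881 kg/d.
Biomass synthesised: P_X = Y_obs × 1881 = 536.9 kg VSS/d.
R_O = Q·ΔS − 1.42 P_X = 1881 − 762.3 = 1119 kg O₂/d.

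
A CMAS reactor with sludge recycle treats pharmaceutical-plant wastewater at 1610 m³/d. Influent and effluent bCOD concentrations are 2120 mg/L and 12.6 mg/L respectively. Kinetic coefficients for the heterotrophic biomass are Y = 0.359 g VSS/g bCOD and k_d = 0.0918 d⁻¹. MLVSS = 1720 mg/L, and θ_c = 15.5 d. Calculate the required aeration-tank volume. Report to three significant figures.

Steady-state biomass mass balance: V·X·(1 + k_d·θ_c) = Y·Q·(S₀ − S)·θ_c, so V = 0.359 × 1610 × (2120 − 12.6) × 15.5 / [1720 × (1 + 0.0918 × 15.5)] = 1.89×10^7 / 4167 = 4530 m³.

V ≈ 4530 m³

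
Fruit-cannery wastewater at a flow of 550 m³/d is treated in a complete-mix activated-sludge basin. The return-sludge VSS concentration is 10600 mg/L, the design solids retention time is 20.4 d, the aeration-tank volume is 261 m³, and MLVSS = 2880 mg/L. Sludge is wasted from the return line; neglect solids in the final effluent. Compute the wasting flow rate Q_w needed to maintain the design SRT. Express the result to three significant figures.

θ_c = V·X/(Q_w·X_r) when wasting from the recycle, so Q_w = V·X/(θ_c·X_r) = 261.0 × 2880 / (20.4 × 10600) = 3.476 m³/d.

Q_w ≈ 3.48 m³/d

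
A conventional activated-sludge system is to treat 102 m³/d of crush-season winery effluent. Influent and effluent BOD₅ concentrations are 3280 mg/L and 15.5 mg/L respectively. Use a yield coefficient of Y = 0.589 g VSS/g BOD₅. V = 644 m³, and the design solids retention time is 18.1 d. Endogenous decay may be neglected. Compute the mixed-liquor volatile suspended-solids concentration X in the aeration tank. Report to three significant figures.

From V·X = Y·Q·(S₀ − S)·θ_c (decay neglected): X = 0.589 × 102 × (3280 − 15.5) × 18.1 / 644 = 5512 mg/L.

X ≈ 5510 mg/L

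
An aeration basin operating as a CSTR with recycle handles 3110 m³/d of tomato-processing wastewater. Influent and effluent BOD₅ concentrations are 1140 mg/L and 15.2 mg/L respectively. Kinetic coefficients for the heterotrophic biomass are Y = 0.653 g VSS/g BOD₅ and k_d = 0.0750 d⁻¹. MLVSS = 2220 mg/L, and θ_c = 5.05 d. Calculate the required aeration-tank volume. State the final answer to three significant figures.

V ≈ 3770 m³

Steady-state biomass mass balance: V·X·(1 + k_d·θ_c) = Y·Q·(S₀ − S)·θ_c, so V = 0.653 × 3110 × (1140 − 15.2) × 5.05 / [2220 × (1 + 0.0750 × 5.05)] = 1.15×10^7 / 3061 = 3769 m³.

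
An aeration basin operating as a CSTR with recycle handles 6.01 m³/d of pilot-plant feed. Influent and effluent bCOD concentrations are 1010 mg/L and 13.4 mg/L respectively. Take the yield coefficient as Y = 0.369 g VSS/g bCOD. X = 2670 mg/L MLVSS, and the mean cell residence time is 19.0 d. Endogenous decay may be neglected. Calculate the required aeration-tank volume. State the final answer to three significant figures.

V ≈ 15.7 m³

V·X = Y·Q·ΔS·θ_c gives V = 0.369 × 6.01 × (1010 − 13.4) × 19.0 / 2670 = 15.73 m³.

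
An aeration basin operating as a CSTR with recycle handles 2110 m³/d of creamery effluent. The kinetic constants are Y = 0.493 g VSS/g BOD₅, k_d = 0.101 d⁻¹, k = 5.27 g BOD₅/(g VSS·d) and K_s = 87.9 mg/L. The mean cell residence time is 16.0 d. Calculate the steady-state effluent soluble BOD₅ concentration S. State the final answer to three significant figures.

From the Monod/SRT balance for a CMAS, S = K_s·(1+k_d θ_c)/[θ_c·(Y k − k_d) − 1] = 87.9 × (1 + 0.101 × 16.0) / [16.0 × (0.493 × 5.27 − 0.101) − 1] = 229.9 / 38.95 = 5.903 mg/L.

S ≈ 5.90 mg/L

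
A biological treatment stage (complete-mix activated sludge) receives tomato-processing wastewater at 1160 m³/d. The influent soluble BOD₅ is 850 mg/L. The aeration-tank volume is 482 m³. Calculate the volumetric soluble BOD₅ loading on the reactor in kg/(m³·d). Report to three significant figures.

L_v ≈ 2.05 kg soluble BOD₅/(m³·d)

L_v = Q S₀ / V = 1160 × 850 × 10⁻³ / 482.0 = 2.046 kg/(m³·d).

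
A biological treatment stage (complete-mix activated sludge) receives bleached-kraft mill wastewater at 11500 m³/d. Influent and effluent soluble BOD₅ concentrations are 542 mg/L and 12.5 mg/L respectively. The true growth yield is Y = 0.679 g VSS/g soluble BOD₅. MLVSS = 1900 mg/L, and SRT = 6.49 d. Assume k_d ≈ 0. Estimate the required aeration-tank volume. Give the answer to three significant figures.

V ≈ 14100 m³

V·X = Y·Q·ΔS·θ_c gives V = 0.679 × 11500 × (542 − 12.5) × 6.49 / 1900 = 14123 m³.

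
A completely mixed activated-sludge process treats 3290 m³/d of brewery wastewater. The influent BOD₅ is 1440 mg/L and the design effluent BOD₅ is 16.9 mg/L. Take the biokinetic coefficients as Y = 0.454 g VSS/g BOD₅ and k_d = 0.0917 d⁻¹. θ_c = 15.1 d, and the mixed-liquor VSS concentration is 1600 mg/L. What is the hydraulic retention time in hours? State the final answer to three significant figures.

τ ≈ 61.4 h

From the SRT design equation V = Y Q (S₀−S) θ_c / [X (1 + k_d θ_c)] = 0.454 × 3290 × (1440 − 16.9) × 15.1 / [1600 × (1 + 0.0917 × 15.1)] = 3.21×10^7 / 3815 = 8412 m³.
Hydraulic retention time τ = V/Q = 8412 / 3290 = 2.557 d = 61.37 h.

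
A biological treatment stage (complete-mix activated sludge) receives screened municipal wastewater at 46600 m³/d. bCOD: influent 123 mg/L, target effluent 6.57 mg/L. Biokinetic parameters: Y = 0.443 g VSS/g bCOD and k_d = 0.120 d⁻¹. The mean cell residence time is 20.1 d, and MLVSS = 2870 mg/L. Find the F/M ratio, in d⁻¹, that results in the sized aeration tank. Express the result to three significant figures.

From the SRT design equation V = Y Q (S₀−S) θ_c / [X (1 + k_d θ_c)] = 0.443 × 46600 × (123 − 6.57) × 20.1 / [2870 × (1 + 0.120 × 20.1)] = 4.83×10^7 / 9792 = 4934 m³.
Food-to-microorganism ratio F/M = Q S₀ / (V X) = 46600 × 123 / (4934 × 2870) = 0.4048 d⁻¹.

F/M ≈ 0.405 d⁻¹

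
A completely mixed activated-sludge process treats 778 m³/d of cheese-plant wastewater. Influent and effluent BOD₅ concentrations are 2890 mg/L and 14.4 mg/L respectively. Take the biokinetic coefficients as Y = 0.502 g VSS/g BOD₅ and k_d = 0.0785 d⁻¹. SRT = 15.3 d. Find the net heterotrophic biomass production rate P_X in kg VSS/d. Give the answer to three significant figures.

P_X ≈ 510 kg VSS/d

Observed yield with endogenous decay: Y_obs = Y / (1 + k_d·θ_c) = 0.502 / (1 + 0.0785 × 15.3) = 0.502 / 2.201 = 0.2281 g VSS/g BOD₅.
Mass of BOD₅ removed per day: Q(S₀ − S) = 778 × 2876 g/m³ = 2237 kg/d.
Biomass produced: P_X = Y_obs·Q·ΔS = 0.2281 × 2237 ≈ 510.2 kg VSS/d.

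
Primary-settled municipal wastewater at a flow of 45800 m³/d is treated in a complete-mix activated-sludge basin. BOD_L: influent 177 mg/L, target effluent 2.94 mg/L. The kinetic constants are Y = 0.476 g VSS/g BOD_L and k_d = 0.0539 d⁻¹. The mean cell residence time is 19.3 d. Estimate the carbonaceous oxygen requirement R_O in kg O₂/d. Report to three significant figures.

Observed yield with endogenous decay: Y_obs = Y / (1 + k_d·θ_c) = 0.476 / (1 + 0.0539 × 19.3) = 0.476 / 2.040 = 0.2333 g VSS/g BOD_L.
ΔS = 177 − 2.94 = 174.1 mg/L, so the substrate removal rate is 45800 × 174.1/1000 = 7972 kg BOD_L/d.
P_X = Y_obs·Q·(S₀ − S) = 0.2333 × 7972 = 1860 kg VSS/d.
Carbonaceous O₂ demand = substrate oxidised − cell-mass equivalent = 7972 − 1.42 × 1860 = 5331 kg O₂/d.

R_O ≈ 5330 kg O₂/d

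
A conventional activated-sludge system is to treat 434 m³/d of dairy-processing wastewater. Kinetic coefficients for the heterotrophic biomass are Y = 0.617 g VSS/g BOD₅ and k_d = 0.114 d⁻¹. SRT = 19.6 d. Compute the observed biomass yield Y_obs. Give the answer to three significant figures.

Observed yield with endogenous decay: Y_obs = Y / (1 + k_d·θ_c) = 0.617 / (1 + 0.114 × 19.6) = 0.617 / 3.234 = 0.1908 g VSS/g BOD₅.

Y_obs ≈ 0.191 g VSS/g BOD₅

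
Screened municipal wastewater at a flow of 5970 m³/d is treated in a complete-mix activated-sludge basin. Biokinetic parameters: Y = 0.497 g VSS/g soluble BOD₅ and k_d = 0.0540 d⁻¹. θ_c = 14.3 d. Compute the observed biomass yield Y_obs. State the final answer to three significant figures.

Y_obs ≈ 0.280 g VSS/g soluble BOD₅

Y_obs = Y / (1 + k_d θ_c) = 0.497 / (1 + 0.0540 × 14.3) = 0.497 / 1.772 = 0.2804.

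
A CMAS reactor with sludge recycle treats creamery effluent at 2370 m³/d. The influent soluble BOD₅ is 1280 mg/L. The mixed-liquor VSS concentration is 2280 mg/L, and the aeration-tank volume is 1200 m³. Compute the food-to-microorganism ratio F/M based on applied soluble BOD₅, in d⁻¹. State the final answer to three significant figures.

F/M = applied load / biomass = Q·S₀/(V·X) = 2370 × 1280 / (1200 × 2280) = 1.109 d⁻¹.

F/M ≈ 1.11 d⁻¹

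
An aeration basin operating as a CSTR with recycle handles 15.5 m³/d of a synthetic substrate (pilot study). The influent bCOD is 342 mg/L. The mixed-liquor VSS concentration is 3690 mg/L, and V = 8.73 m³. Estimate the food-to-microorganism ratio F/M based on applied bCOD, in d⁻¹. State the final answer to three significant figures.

Food-to-microorganism ratio F/M = Q S₀ / (V X) = 15.5 × 342 / (8.730 × 3690) = 0.1646 d⁻¹.

F/M ≈ 0.165 d⁻¹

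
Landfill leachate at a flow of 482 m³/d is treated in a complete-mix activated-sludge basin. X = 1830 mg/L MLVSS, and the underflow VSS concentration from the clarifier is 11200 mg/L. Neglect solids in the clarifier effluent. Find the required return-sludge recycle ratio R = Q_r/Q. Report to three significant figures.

Mass balance around the secondary clarifier (neglecting effluent solids): R = X / (X_r − X) = 1830 / (11200 − 1830) = 0.1953.

R ≈ 0.195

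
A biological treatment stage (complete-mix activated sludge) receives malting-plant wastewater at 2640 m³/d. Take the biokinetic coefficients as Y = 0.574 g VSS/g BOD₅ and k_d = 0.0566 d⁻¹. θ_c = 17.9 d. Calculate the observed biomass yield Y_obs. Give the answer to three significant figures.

Y_obs ≈ 0.285 g VSS/g BOD₅

The observed yield is Y_obs = Y/(1 + k_d·θ_c) = 0.574 / (1 + 0.0566 × 17.9) = 0.574 / 2.013 = 0.2851 g VSS per g BOD₅ removed.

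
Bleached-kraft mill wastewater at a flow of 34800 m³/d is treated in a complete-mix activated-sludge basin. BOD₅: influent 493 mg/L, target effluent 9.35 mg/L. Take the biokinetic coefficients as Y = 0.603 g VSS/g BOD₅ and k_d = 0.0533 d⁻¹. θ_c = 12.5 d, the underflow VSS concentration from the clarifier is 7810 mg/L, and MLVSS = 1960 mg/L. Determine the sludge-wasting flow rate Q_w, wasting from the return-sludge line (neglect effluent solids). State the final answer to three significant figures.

Q_w ≈ 780 m³/d

From the SRT design equation V = Y Q (S₀−S) θ_c / [X (1 + k_d θ_c)] = 0.603 × 34800 × (493 − 9.35) × 12.5 / [1960 × (1 + 0.0533 × 12.5)] = 1.27×10^8 / 3266 = 38846 m³.
θ_c = V·X/(Q_w·X_r) when wasting from the recycle, so Q_w = V·X/(θ_c·X_r) = 38846 × 1960 / (12.5 × 7810) = 779.9 m³/d.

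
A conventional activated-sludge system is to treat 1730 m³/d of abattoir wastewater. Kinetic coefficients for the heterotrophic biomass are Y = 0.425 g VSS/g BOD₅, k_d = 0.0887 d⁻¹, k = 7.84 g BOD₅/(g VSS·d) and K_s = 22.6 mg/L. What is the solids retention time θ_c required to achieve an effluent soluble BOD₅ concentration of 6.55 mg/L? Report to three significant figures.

θ_c ≈ 1.52 d

From 1/θ_c = Y·k·S/(K_s + S) − k_d: Y·k·S/(K_s+S) = 0.425 × 7.84 × 6.55 / (22.6 + 6.55) = 0.7487 d⁻¹.
Then 1/θ_c = μ − k_d = 0.7487 − 0.0887 = 0.6600 d⁻¹, giving θ_c = 1.515 d.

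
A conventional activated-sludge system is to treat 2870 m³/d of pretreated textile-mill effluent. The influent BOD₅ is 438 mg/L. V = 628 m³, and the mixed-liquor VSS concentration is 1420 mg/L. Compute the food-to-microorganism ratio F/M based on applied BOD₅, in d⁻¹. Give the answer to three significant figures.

Food-to-microorganism ratio F/M = Q S₀ / (V X) = 2870 × 438 / (628.0 × 1420) = 1.410 d⁻¹.

F/M ≈ 1.41 d⁻¹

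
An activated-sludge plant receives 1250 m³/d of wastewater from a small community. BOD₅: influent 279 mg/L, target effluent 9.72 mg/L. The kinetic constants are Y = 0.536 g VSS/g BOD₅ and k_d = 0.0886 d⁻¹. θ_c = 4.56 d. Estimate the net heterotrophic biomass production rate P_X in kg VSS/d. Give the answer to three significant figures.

P_X ≈ 129 kg VSS/d

The observed yield is Y_obs = Y/(1 + k_d·θ_c) = 0.536 / (1 + 0.0886 × 4.56) = 0.536 / 1.404 = 0.3818 g VSS per g BOD₅ removed.
Substrate removed = Q·(S₀ − S) = 1250 m³/d × (279 − 9.72) g/m³ = 3.37×10^5 g/d = 336.6 kg/d.
Biomass produced: P_X = Y_obs·Q·ΔS = 0.3818 × 336.6 ≈ 128.5 kg VSS/d.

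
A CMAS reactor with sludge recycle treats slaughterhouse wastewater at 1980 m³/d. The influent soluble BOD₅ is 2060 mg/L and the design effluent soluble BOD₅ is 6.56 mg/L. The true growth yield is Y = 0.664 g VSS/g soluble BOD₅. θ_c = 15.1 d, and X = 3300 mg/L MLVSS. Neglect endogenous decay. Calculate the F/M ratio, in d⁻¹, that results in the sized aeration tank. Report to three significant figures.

F/M ≈ 0.100 d⁻¹

With k_d = 0 the design equation reduces to V = Y Q (S₀−S) θ_c / X = 0.664 × 1980 × (2060 − 6.56) × 15.1 / 3300 = 12353 m³.
Food-to-microorganism ratio F/M = Q S₀ / (V X) = 1980 × 2060 / (12353 × 3300) = 0.1001 d⁻¹.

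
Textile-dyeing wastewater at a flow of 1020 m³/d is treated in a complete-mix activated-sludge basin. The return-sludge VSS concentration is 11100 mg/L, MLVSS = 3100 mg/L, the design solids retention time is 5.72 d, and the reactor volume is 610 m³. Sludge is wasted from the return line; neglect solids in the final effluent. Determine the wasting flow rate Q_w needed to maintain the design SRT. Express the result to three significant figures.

Q_w ≈ 29.8 m³/d

Wasting from the return line (neglecting effluent solids): Q_w = V·X / (θ_c·X_r) = 610.0 × 3100 / (5.72 × 11100) = 29.78 m³/d.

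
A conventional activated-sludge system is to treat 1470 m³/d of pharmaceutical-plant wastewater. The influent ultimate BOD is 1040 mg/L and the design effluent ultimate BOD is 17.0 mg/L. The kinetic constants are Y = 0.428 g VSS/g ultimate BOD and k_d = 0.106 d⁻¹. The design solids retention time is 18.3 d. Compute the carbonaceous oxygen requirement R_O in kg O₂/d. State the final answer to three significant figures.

Correct the yield for decay: Y_obs = Y/(1 + k_d θ_c) = 0.428 / (1 + 0.106 × 18.3) = 0.428 / 2.940 = 0.1456.
Q·(S₀ − S) = 1470 × (1040 − 17.0) × 10⁻³ = 1504 kg/d removed.
Biomass synthesised: P_X = Y_obs × 1504 = 218.9 kg VSS/d.
R_O = Q·ΔS − 1.42 P_X = 1504 − 310.9 = 1193 kg O₂/d.

R_O ≈ 1190 kg O₂/d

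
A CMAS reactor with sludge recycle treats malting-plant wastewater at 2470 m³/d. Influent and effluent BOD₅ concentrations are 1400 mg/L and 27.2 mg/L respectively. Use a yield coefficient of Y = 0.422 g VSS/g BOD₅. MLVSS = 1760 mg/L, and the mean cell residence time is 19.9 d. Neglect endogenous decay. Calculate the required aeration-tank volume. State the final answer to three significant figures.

Biomass mass balance (decay neglected): V·X = Y·Q·(S₀ − S)·θ_c, so V = 0.422 × 2470 × (1400 − 27.2) × 19.9 / 1760 = 16179 m³.

V ≈ 16200 m³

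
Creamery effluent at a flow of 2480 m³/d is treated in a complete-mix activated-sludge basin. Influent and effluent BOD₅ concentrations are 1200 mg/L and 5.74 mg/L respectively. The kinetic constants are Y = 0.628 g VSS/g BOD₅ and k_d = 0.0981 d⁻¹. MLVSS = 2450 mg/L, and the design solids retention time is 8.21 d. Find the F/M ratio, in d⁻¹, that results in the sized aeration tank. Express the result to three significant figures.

From the SRT design equation V = Y Q (S₀−S) θ_c / [X (1 + k_d θ_c)] = 0.628 × 2480 × (1200 − 5.74) × 8.21 / [2450 × (1 + 0.0981 × 8.21)] = 1.53×10^7 / 4423 = 3452 m³.
F/M = Q·S₀ / (V·X) = 2480 × 1200 / (3452 × 2450) = 0.3518 g BOD₅·(g VSS·d)⁻¹.

F/M ≈ 0.352 d⁻¹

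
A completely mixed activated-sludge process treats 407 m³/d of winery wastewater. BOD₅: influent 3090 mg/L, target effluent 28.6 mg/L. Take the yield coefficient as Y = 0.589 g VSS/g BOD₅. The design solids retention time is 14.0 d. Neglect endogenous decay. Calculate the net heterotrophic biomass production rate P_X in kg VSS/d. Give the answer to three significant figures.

Since k_d ≈ 0, Y_obs = Y = 0.589 g VSS/g BOD₅.
ΔS = 3090 − 28.6 = 3061 mg/L, so the substrate removal rate is 407 × 3061/1000 = 1246 kg BOD₅/d.
Net biomass production P_X = Y_obs × Q·(S₀ − S) = 0.5890 × 1246 = 733.9 kg VSS/d.

P_X ≈ 734 kg VSS/d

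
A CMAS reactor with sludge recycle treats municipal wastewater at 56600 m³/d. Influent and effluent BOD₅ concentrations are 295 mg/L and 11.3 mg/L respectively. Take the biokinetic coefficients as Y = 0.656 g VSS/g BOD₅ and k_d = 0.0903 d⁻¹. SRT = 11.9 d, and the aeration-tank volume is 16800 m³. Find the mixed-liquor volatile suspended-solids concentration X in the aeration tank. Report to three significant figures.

X = Y·Q·ΔS·θ_c / [V·(1 + k_d θ_c)] = 0.656 × 56600 × (295 − 11.3) × 11.9 / [16800 × (1 + 0.0903 × 11.9)] = 3597 mg/L.

X ≈ 3600 mg/L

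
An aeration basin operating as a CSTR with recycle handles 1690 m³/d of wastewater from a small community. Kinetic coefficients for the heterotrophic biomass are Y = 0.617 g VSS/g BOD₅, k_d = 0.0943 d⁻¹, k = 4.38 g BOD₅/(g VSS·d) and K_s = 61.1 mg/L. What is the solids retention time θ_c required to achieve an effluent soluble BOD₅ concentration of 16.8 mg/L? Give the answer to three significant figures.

θ_c ≈ 2.05 d

Specific growth rate at S = 16.8 mg/L: μ = YkS/(K_s+S) = 0.617·4.38·16.8/(61.1+16.8) = 0.5828 d⁻¹.
θ_c = 1/(μ − k_d) = 1/(0.5828 − 0.0943) = 1/0.4885 = 2.047 d.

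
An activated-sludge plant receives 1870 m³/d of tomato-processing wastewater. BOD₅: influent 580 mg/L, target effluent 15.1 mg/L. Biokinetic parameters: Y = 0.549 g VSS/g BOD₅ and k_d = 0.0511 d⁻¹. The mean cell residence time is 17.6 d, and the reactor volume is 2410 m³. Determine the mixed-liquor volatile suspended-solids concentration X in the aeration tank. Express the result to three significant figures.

Solving the biomass balance for X: X = Y Q (S₀−S) θ_c / [V (1+k_d θ_c)] = 0.549 × 1870 × (580 − 15.1) × 17.6 / [2410 × (1 + 0.0511 × 17.6)] = 2230 mg/L.

X ≈ 2230 mg/L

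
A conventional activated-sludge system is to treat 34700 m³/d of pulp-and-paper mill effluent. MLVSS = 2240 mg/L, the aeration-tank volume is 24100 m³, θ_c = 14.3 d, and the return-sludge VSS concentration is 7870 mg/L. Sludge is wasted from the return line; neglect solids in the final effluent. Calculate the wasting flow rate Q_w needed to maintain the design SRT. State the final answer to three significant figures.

Q_w ≈ 480 m³/d

θ_c = V·X/(Q_w·X_r) when wasting from the recycle, so Q_w = V·X/(θ_c·X_r) = 24100 × 2240 / (14.3 × 7870) = 479.7 m³/d.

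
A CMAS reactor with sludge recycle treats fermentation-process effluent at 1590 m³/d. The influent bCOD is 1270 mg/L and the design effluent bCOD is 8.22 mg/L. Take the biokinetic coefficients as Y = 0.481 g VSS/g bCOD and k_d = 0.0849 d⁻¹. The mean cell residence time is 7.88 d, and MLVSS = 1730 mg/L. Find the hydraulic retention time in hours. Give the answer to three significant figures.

τ ≈ 39.8 h

Rearranging the biomass balance for a CMAS with decay, V = Y·Q·ΔS·θ_c / [X·(1+k_d θ_c)] = 0.481 × 1590 × (1270 − 8.22) × 7.88 / [1730 × (1 + 0.0849 × 7.88)] = 7.6×10^6 / 2887 = 2634 m³.
HRT = V/Q = 2634 m³ / 1590 m³·d⁻¹ = 1.656 d × 24 = 39.75 h.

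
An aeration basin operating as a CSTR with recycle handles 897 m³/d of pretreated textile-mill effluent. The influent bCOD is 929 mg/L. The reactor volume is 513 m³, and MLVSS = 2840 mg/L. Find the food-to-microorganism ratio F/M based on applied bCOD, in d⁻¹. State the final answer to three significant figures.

F/M ≈ 0.572 d⁻¹

F/M = Q·S₀ / (V·X) = 897 × 929 / (513.0 × 2840) = 0.5720 g bCOD·(g VSS·d)⁻¹.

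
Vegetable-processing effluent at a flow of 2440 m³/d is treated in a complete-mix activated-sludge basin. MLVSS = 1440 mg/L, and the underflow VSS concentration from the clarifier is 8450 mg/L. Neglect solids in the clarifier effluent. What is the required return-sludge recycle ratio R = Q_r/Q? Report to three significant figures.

Mass balance around the secondary clarifier (neglecting effluent solids): R = X / (X_r − X) = 1440 / (8450 − 1440) = 0.2054.

R ≈ 0.205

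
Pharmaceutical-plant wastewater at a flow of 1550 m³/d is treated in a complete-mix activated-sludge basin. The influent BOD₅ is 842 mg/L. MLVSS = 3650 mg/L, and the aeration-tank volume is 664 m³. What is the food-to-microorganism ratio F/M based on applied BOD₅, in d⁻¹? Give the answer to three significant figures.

F/M ≈ 0.538 d⁻¹

F/M = applied load / biomass = Q·S₀/(V·X) = 1550 × 842 / (664.0 × 3650) = 0.5385 d⁻¹.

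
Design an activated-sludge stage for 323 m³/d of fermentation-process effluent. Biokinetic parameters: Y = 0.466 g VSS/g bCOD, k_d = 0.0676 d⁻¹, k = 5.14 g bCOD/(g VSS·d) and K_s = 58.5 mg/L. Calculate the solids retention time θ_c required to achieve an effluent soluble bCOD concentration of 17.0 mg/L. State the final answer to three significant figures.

θ_c ≈ 2.12 d

From 1/θ_c = Y·k·S/(K_s + S) − k_d: Y·k·S/(K_s+S) = 0.466 × 5.14 × 17.0 / (58.5 + 17.0) = 0.5393 d⁻¹.
θ_c = 1/(μ − k_d) = 1/(0.5393 − 0.0676) = 1/0.4717 = 2.120 d.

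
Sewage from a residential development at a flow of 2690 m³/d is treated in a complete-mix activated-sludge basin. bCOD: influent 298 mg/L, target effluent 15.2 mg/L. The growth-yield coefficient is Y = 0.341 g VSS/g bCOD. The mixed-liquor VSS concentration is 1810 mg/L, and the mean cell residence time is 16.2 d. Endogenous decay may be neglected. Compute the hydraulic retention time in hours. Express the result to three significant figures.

Biomass mass balance (decay neglected): V·X = Y·Q·(S₀ − S)·θ_c, so V = 0.341 × 2690 × (298 − 15.2) × 16.2 / 1810 = 2322 m³.
Hydraulic retention time τ = V/Q = 2322 / 2690 = 0.8631 d = 20.71 h.

τ ≈ 20.7 h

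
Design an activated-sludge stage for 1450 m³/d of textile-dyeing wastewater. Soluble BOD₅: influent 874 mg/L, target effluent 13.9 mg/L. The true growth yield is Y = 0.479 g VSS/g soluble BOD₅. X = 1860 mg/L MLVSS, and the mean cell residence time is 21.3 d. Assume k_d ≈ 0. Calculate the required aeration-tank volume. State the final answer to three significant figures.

With k_d = 0 the design equation reduces to V = Y Q (S₀−S) θ_c / X = 0.479 × 1450 × (874 − 13.9) × 21.3 / 1860 = 6841 m³.

V ≈ 6840 m³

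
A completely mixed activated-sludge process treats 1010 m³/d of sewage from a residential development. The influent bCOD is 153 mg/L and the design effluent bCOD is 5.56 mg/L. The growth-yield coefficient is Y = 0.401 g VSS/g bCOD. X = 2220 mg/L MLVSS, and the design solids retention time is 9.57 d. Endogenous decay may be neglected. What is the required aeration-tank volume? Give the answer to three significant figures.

Biomass mass balance (decay neglected): V·X = Y·Q·(S₀ − S)·θ_c, so V = 0.401 × 1010 × (153 − 5.56) × 9.57 / 2220 = 257.4 m³.

V ≈ 257 m³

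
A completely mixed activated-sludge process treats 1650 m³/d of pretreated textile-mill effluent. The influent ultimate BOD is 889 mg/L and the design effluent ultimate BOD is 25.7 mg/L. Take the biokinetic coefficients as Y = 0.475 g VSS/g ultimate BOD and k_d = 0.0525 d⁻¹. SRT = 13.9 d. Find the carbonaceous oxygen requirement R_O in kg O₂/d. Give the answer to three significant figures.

Correct the yield for decay: Y_obs = Y/(1 + k_d θ_c) = 0.475 / (1 + 0.0525 × 13.9) = 0.475 / 1.730 = 0.2746.
Substrate removed = Q·(S₀ − S) = 1650 m³/d × (889 − 25.7) g/m³ = 1.42×10^6 g/d = 1424 kg/d.
P_X = Y_obs·Q·(S₀ − S) = 0.2746 × 1424 = 391.2 kg VSS/d.
Carbonaceous O₂ demand = substrate oxidised − cell-mass equivalent = 1424 − 1.42 × 391.2 = 869.0 kg O₂/d.

R_O ≈ 869 kg O₂/d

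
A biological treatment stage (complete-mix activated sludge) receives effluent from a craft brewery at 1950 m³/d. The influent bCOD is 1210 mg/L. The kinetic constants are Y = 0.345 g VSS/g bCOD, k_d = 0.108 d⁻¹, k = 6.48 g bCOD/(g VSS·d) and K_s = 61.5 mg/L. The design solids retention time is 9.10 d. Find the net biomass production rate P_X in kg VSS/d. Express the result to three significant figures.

P_X ≈ 408 kg VSS/d

From the Monod/SRT balance for a CMAS, S = K_s·(1+k_d θ_c)/[θ_c·(Y k − k_d) − 1] = 61.5 × (1 + 0.108 × 9.10) / [9.10 × (0.345 × 6.48 − 0.108) − 1] = 121.9 / 18.36 = 6.641 mg/L.
Y_obs = Y / (1 + k_d θ_c) = 0.345 / (1 + 0.108 × 9.10) = 0.345 / 1.983 = 0.1740.
Substrate removed = Q·(S₀ − S) = 1950 m³/d × (1210 − 6.64) g/m³ = 2.35×10^6 g/d = 2347 kg/d.
Net biomass production P_X = Y_obs × Q·(S₀ − S) = 0.1740 × 2347 = 408.3 kg VSS/d.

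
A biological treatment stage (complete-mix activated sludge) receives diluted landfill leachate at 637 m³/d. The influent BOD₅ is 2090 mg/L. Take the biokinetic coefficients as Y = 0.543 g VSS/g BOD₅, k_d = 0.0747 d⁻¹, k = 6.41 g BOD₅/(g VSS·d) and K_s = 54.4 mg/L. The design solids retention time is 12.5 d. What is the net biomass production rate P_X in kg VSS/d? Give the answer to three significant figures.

P_X ≈ 373 kg VSS/d

From the Monod/SRT balance for a CMAS, S = K_s·(1+k_d θ_c)/[θ_c·(Y k − k_d) − 1] = 54.4 × (1 + 0.0747 × 12.5) / [12.5 × (0.543 × 6.41 − 0.0747) − 1] = 105.2 / 41.57 = 2.530 mg/L.
Correct the yield for decay: Y_obs = Y/(1 + k_d θ_c) = 0.543 / (1 + 0.0747 × 12.5) = 0.543 / 1.934 = 0.2808.
Substrate removed = Q·(S₀ − S) = 637 m³/d × (2090 − 2.53) g/m³ = 1.33×10^6 g/d = 1330 kg/d.
P_X = Y_obs · Q(S₀ − S) = 0.2808 × 1330 = 373.4 kg VSS/d.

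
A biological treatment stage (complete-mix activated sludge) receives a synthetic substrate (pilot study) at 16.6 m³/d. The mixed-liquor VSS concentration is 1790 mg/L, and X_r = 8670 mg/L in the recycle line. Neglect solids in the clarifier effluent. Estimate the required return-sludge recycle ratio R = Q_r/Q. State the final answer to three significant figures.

R ≈ 0.260

Mass balance around the secondary clarifier (neglecting effluent solids): R = X / (X_r − X) = 1790 / (8670 − 1790) = 0.2602.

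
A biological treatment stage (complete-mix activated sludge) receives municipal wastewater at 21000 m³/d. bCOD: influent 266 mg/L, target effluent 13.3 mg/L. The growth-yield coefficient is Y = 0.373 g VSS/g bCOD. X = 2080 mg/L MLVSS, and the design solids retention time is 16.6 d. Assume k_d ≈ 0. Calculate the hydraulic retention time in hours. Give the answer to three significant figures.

τ ≈ 18.1 h

With k_d = 0 the design equation reduces to V = Y Q (S₀−S) θ_c / X = 0.373 × 21000 × (266 − 13.3) × 16.6 / 2080 = 15797 m³.
τ = V/Q = 15797/21000 = 0.7522 d, or 18.05 h.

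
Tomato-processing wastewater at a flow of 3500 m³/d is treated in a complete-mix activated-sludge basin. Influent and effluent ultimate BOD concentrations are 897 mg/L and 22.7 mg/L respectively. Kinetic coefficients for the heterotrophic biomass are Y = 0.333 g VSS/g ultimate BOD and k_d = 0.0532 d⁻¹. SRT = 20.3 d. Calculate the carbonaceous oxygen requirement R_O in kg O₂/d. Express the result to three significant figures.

R_O ≈ 2360 kg O₂/d

Correct the yield for decay: Y_obs = Y/(1 + k_d θ_c) = 0.333 / (1 + 0.0532 × 20.3) = 0.333 / 2.080 = 0.1601.
Substrate removed = Q·(S₀ − S) = 3500 m³/d × (897 − 22.7) g/m³ = 3.06×10^6 g/d = 3060 kg/d.
Biomass synthesised: P_X = Y_obs × 3060 = 489.9 kg VSS/d.
R_O = Q·ΔS − 1.42 P_X = 3060 − 695.7 = 2364 kg O₂/d.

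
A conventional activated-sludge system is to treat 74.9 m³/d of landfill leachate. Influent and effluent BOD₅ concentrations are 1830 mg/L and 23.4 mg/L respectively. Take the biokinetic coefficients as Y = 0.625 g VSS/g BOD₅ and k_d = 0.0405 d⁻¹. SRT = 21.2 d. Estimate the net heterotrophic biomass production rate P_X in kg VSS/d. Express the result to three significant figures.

P_X ≈ 45.5 kg VSS/d

The observed yield is Y_obs = Y/(1 + k_d·θ_c) = 0.625 / (1 + 0.0405 × 21.2) = 0.625 / 1.859 = 0.3363 g VSS per g BOD₅ removed.
ΔS = 1830 − 23.4 = 1807 mg/L, so the substrate removal rate is 74.9 × 1807/1000 = 135.3 kg BOD₅/d.
So the net sludge growth is P_X = 0.3363 × 135.3 = 45.50 kg VSS/d.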